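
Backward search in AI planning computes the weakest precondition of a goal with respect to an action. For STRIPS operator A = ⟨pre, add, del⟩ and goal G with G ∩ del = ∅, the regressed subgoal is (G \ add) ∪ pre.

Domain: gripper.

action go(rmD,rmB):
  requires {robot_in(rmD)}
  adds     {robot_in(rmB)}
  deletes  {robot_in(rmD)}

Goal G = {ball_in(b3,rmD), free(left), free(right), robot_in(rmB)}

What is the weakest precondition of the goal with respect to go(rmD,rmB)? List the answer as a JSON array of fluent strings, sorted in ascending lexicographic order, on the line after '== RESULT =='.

Compute (G \ add) ∪ pre:
  G ∩ del = {}  (empty — regression defined)
  G \ add = {ball_in(b3,rmD), free(left), free(right), robot_in(rmB)} \ {robot_in(rmB)} = {ball_in(b3,rmD), free(left), free(right)}
  ∪ pre   = {ball_in(b3,rmD), free(left), free(right)} ∪ {robot_in(rmD)}
          = {ball_in(b3,rmD), free(left), free(right), robot_in(rmD)}

== RESULT ==
["ball_in(b3,rmD)", "free(left)", "free(right)", "robot_in(rmD)"]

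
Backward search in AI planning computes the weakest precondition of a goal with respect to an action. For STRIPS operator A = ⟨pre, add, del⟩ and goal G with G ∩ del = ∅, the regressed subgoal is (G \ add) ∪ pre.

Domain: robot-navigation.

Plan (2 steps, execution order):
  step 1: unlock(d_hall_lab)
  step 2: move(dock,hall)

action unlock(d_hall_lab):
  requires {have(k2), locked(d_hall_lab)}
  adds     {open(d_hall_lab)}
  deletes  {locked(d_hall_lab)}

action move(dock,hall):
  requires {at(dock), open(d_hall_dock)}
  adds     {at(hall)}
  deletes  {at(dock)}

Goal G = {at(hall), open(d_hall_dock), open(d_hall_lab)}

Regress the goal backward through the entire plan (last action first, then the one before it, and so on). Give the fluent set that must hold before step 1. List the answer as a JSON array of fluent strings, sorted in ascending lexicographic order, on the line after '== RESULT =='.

Regress step by step:
  through step 2 (move(dock,hall)): drop {at(hall)}, keep {open(d_hall_dock), open(d_hall_lab)}, require {at(dock), open(d_hall_dock)}
    → {at(dock), open(d_hall_dock), open(d_hall_lab)}
  through step 1 (unlock(d_hall_lab)): drop {open(d_hall_lab)}, keep {at(dock), open(d_hall_dock)}, require {have(k2), locked(d_hall_lab)}
    → {at(dock), have(k2), locked(d_hall_lab), open(d_hall_dock)}

== RESULT ==
["at(dock)", "have(k2)", "locked(d_hall_lab)", "open(d_hall_dock)"]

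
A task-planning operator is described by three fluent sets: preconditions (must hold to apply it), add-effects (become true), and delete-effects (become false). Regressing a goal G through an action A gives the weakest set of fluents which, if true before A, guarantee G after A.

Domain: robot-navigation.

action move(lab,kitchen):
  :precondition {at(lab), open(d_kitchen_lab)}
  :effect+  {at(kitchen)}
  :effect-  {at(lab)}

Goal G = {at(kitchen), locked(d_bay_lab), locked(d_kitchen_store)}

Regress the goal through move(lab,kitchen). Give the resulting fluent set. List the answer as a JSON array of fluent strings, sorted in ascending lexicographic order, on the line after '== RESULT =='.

Compute (G \ add) ∪ pre:
  G ∩ del = {}  (empty — regression defined)
  G \ add = {at(kitchen), locked(d_bay_lab), locked(d_kitchen_store)} \ {at(kitchen)} = {locked(d_bay_lab), locked(d_kitchen_store)}
  ∪ pre   = {locked(d_bay_lab), locked(d_kitchen_store)} ∪ {at(lab), open(d_kitchen_lab)}
          = {at(lab), locked(d_bay_lab), locked(d_kitchen_store), open(d_kitchen_lab)}

== RESULT ==
["at(lab)", "locked(d_bay_lab)", "locked(d_kitchen_store)", "open(d_kitchen_lab)"]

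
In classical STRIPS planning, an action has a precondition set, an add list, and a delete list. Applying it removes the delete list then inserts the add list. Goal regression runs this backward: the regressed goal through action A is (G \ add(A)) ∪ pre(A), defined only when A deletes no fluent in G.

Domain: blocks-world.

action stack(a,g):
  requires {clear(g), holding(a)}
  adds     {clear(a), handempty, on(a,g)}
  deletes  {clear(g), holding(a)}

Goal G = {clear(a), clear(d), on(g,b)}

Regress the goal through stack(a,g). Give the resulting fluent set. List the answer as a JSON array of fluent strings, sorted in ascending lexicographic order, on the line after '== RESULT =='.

Compute (G \ add) ∪ pre:
  G ∩ del = {}  (empty — regression defined)
  G \ add = {clear(a), clear(d), on(g,b)} \ {clear(a), handempty, on(a,g)} = {clear(d), on(g,b)}
  ∪ pre   = {clear(d), on(g,b)} ∪ {clear(g), holding(a)}
          = {clear(d), clear(g), holding(a), on(g,b)}

== RESULT ==
["clear(d)", "clear(g)", "holding(a)", "on(g,b)"]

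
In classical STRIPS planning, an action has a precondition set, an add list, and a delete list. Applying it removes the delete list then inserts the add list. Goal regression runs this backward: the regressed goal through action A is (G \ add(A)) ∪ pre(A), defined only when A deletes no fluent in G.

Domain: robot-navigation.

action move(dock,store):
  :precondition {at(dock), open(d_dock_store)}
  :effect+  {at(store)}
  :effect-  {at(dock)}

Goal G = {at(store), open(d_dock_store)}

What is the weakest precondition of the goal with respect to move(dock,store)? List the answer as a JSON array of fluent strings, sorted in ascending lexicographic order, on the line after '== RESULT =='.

Compute (G \ add) ∪ pre:
  G ∩ del = {}  (empty — regression defined)
  G \ add = {at(store), open(d_dock_store)} \ {at(store)} = {open(d_dock_store)}
  ∪ pre   = {open(d_dock_store)} ∪ {at(dock), open(d_dock_store)}
          = {at(dock), open(d_dock_store)}

== RESULT ==
["at(dock)", "open(d_dock_store)"]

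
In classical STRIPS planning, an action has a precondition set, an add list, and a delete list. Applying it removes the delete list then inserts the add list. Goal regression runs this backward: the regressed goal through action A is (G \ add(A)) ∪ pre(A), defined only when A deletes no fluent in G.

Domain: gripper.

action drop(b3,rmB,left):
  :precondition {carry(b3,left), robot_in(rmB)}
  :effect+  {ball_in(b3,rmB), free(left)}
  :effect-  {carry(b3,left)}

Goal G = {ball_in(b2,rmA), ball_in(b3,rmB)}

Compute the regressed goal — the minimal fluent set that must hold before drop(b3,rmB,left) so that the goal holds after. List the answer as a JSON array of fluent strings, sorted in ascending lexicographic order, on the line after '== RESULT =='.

Regress:
  G ∩ del = {}  (empty — regression defined)
  G \ add = {ball_in(b2,rmA), ball_in(b3,rmB)} \ {ball_in(b3,rmB), free(left)} = {ball_in(b2,rmA)}
  ∪ pre   = {ball_in(b2,rmA)} ∪ {carry(b3,left), robot_in(rmB)}
          = {ball_in(b2,rmA), carry(b3,left), robot_in(rmB)}

== RESULT ==
["ball_in(b2,rmA)", "carry(b3,left)", "robot_in(rmB)"]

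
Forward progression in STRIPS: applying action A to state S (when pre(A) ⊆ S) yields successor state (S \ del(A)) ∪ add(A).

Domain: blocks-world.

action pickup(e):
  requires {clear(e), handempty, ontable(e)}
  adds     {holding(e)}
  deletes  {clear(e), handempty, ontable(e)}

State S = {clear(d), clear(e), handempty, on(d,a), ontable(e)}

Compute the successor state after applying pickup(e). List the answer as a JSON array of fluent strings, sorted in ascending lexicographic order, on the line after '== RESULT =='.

Compute (S \ del) ∪ add:
  pre ⊆ S: {clear(e), handempty, ontable(e)} ⊆ S  — applicable
  S \ del = {clear(d), on(d,a)}
  ∪ add   = {clear(d), holding(e), on(d,a)}

== RESULT ==
["clear(d)", "holding(e)", "on(d,a)"]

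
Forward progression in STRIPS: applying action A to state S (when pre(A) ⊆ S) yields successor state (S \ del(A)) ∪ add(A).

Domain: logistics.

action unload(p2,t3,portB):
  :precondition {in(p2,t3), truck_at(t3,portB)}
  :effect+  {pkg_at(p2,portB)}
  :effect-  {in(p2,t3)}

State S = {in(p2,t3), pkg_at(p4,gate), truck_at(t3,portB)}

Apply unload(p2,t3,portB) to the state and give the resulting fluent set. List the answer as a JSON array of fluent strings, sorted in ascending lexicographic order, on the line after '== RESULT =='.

Compute (S \ del) ∪ add:
  pre ⊆ S: {in(p2,t3), truck_at(t3,portB)} ⊆ S  — applicable
  S \ del = {pkg_at(p4,gate), truck_at(t3,portB)}
  ∪ add   = {pkg_at(p2,portB), pkg_at(p4,gate), truck_at(t3,portB)}

== RESULT ==
["pkg_at(p2,portB)", "pkg_at(p4,gate)", "truck_at(t3,portB)"]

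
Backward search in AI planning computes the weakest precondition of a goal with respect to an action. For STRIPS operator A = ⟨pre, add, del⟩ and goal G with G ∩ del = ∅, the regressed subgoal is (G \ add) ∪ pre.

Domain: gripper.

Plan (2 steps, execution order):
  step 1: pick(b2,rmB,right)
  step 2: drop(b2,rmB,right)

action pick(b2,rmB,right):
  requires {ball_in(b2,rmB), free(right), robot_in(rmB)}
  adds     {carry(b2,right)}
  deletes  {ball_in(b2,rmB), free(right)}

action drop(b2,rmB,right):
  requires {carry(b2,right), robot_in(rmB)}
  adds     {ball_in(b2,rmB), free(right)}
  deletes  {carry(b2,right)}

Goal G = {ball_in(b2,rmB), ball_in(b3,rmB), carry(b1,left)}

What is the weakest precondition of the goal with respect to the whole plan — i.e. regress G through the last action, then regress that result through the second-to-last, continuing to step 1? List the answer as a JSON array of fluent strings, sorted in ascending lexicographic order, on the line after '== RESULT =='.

Work backward from the goal:
  through step 2 (drop(b2,rmB,right)): drop {ball_in(b2,rmB)}, keep {ball_in(b3,rmB), carry(b1,left)}, require {carry(b2,right), robot_in(rmB)}
    → {ball_in(b3,rmB), carry(b1,left), carry(b2,right), robot_in(rmB)}
  through step 1 (pick(b2,rmB,right)): drop {carry(b2,right)}, keep {ball_in(b3,rmB), carry(b1,left), robot_in(rmB)}, require {ball_in(b2,rmB), free(right), robot_in(rmB)}
    → {ball_in(b2,rmB), ball_in(b3,rmB), carry(b1,left), free(right), robot_in(rmB)}

== RESULT ==
["ball_in(b2,rmB)", "ball_in(b3,rmB)", "carry(b1,left)", "free(right)", "robot_in(rmB)"]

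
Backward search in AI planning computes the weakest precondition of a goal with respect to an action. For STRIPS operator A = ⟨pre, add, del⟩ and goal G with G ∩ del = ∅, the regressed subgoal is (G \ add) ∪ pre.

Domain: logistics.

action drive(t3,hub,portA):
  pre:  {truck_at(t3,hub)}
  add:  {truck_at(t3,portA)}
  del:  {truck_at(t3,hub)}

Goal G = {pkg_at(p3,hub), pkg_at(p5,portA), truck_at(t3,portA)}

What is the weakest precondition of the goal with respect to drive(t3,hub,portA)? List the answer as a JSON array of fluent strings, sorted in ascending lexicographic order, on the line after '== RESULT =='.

Regress:
  G ∩ del = {}  (empty — regression defined)
  G \ add = {pkg_at(p3,hub), pkg_at(p5,portA), truck_at(t3,portA)} \ {truck_at(t3,portA)} = {pkg_at(p3,hub), pkg_at(p5,portA)}
  ∪ pre   = {pkg_at(p3,hub), pkg_at(p5,portA)} ∪ {truck_at(t3,hub)}
          = {pkg_at(p3,hub), pkg_at(p5,portA), truck_at(t3,hub)}

== RESULT ==
["pkg_at(p3,hub)", "pkg_at(p5,portA)", "truck_at(t3,hub)"]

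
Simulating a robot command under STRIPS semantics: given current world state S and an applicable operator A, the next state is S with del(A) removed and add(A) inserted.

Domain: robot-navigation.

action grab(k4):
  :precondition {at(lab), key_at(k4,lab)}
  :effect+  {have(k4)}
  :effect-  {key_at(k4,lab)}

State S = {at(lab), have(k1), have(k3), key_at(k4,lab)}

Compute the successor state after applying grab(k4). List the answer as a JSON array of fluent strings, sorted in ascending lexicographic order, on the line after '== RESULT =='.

Progress:
  pre ⊆ S: {at(lab), key_at(k4,lab)} ⊆ S  — applicable
  S \ del = {at(lab), have(k1), have(k3)}
  ∪ add   = {at(lab), have(k1), have(k3), have(k4)}

== RESULT ==
["at(lab)", "have(k1)", "have(k3)", "have(k4)"]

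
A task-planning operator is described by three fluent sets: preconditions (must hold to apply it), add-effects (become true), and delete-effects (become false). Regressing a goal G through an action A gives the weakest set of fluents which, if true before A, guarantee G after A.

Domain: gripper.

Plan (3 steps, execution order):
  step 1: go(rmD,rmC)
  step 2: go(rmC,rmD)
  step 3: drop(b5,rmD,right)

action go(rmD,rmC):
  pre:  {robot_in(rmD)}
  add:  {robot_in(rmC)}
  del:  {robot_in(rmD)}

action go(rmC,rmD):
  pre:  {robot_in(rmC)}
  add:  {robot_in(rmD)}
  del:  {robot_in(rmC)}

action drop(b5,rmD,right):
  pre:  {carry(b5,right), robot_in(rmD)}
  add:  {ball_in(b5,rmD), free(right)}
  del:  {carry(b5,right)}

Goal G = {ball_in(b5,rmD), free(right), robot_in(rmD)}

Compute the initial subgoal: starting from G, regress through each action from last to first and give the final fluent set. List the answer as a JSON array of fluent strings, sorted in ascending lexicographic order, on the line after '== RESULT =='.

Work backward from the goal:
  through step 3 (drop(b5,rmD,right)): drop {ball_in(b5,rmD), free(right)}, keep {robot_in(rmD)}, require {carry(b5,right), robot_in(rmD)}
    → {carry(b5,right), robot_in(rmD)}
  through step 2 (go(rmC,rmD)): drop {robot_in(rmD)}, keep {carry(b5,right)}, require {robot_in(rmC)}
    → {carry(b5,right), robot_in(rmC)}
  through step 1 (go(rmD,rmC)): drop {robot_in(rmC)}, keep {carry(b5,right)}, require {robot_in(rmD)}
    → {carry(b5,right), robot_in(rmD)}

== RESULT ==
["carry(b5,right)", "robot_in(rmD)"]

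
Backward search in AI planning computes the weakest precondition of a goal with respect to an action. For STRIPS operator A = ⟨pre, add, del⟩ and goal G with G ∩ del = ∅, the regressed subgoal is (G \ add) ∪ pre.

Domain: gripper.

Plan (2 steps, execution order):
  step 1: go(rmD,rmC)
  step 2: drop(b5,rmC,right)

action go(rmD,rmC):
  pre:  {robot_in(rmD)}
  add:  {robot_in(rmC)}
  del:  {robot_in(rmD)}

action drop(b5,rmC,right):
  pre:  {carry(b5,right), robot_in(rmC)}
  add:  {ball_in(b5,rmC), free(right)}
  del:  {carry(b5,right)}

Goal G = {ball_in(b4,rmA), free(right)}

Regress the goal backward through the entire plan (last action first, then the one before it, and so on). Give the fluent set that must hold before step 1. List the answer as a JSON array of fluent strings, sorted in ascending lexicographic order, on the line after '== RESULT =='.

Regress step by step:
  through step 2 (drop(b5,rmC,right)): drop {free(right)}, keep {ball_in(b4,rmA)}, require {carry(b5,right), robot_in(rmC)}
    → {ball_in(b4,rmA), carry(b5,right), robot_in(rmC)}
  through step 1 (go(rmD,rmC)): drop {robot_in(rmC)}, keep {ball_in(b4,rmA), carry(b5,right)}, require {robot_in(rmD)}
    → {ball_in(b4,rmA), carry(b5,right), robot_in(rmD)}

== RESULT ==
["ball_in(b4,rmA)", "carry(b5,right)", "robot_in(rmD)"]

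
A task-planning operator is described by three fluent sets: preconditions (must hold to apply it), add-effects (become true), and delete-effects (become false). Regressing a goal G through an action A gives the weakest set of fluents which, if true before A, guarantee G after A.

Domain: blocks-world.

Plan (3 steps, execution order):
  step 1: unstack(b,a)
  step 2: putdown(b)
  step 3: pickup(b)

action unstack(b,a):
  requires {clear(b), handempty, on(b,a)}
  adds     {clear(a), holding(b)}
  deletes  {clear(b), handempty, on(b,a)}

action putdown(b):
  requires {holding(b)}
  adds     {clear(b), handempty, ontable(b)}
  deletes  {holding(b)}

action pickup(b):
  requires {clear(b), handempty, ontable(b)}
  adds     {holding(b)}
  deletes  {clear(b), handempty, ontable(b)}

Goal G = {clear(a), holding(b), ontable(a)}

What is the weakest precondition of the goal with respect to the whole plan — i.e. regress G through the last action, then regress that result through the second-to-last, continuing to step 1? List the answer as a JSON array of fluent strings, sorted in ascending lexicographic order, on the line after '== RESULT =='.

Work backward from the goal:
  through step 3 (pickup(b)): drop {holding(b)}, keep {clear(a), ontable(a)}, require {clear(b), handempty, ontable(b)}
    → {clear(a), clear(b), handempty, ontable(a), ontable(b)}
  through step 2 (putdown(b)): drop {clear(b), handempty, ontable(b)}, keep {clear(a), ontable(a)}, require {holding(b)}
    → {clear(a), holding(b), ontable(a)}
  through step 1 (unstack(b,a)): drop {clear(a), holding(b)}, keep {ontable(a)}, require {clear(b), handempty, on(b,a)}
    → {clear(b), handempty, on(b,a), ontable(a)}

== RESULT ==
["clear(b)", "handempty", "on(b,a)", "ontable(a)"]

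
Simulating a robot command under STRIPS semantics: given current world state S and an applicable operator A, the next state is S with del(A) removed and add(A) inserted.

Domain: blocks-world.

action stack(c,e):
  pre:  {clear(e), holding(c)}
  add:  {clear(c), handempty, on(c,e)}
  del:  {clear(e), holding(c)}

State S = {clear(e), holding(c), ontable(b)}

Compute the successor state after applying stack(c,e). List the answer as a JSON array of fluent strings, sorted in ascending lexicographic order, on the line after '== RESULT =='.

Compute (S \ del) ∪ add:
  pre ⊆ S: {clear(e), holding(c)} ⊆ S  — applicable
  S \ del = {ontable(b)}
  ∪ add   = {clear(c), handempty, on(c,e), ontable(b)}

== RESULT ==
["clear(c)", "handempty", "on(c,e)", "ontable(b)"]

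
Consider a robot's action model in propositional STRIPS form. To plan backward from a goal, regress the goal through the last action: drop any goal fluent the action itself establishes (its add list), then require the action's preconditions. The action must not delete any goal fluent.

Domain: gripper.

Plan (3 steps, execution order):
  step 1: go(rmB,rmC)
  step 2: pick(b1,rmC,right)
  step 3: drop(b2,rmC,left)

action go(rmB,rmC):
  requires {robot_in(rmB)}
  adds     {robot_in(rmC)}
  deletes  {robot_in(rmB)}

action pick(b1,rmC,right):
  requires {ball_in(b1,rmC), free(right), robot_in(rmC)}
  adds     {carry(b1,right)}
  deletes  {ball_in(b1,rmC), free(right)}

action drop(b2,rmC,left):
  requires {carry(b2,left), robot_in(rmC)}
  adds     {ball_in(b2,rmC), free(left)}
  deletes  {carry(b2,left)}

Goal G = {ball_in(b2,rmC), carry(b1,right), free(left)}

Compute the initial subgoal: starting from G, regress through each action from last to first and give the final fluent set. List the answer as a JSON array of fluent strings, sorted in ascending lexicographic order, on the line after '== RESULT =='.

Regress step by step:
  through step 3 (drop(b2,rmC,left)): drop {ball_in(b2,rmC), free(left)}, keep {carry(b1,right)}, require {carry(b2,left), robot_in(rmC)}
    → {carry(b1,right), carry(b2,left), robot_in(rmC)}
  through step 2 (pick(b1,rmC,right)): drop {carry(b1,right)}, keep {carry(b2,left), robot_in(rmC)}, require {ball_in(b1,rmC), free(right), robot_in(rmC)}
    → {ball_in(b1,rmC), carry(b2,left), free(right), robot_in(rmC)}
  through step 1 (go(rmB,rmC)): drop {robot_in(rmC)}, keep {ball_in(b1,rmC), carry(b2,left), free(right)}, require {robot_in(rmB)}
    → {ball_in(b1,rmC), carry(b2,left), free(right), robot_in(rmB)}

== RESULT ==
["ball_in(b1,rmC)", "carry(b2,left)", "free(right)", "robot_in(rmB)"]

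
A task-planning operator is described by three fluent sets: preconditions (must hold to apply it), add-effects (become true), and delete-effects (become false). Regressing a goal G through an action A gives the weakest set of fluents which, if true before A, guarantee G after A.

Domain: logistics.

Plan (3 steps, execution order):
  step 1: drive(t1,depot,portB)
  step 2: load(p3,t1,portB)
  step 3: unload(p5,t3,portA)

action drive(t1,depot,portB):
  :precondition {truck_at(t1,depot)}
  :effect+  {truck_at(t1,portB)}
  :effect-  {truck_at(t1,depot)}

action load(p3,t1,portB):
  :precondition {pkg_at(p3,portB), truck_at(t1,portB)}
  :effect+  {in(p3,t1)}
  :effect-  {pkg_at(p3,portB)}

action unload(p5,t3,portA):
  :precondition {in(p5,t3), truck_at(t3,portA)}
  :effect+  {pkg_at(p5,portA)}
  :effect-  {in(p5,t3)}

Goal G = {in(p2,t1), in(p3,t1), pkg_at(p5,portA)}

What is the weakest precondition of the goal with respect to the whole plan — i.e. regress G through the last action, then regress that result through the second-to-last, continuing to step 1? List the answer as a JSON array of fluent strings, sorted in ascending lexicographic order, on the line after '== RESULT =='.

Regress step by step:
  through step 3 (unload(p5,t3,portA)): drop {pkg_at(p5,portA)}, keep {in(p2,t1), in(p3,t1)}, require {in(p5,t3), truck_at(t3,portA)}
    → {in(p2,t1), in(p3,t1), in(p5,t3), truck_at(t3,portA)}
  through step 2 (load(p3,t1,portB)): drop {in(p3,t1)}, keep {in(p2,t1), in(p5,t3), truck_at(t3,portA)}, require {pkg_at(p3,portB), truck_at(t1,portB)}
    → {in(p2,t1), in(p5,t3), pkg_at(p3,portB), truck_at(t1,portB), truck_at(t3,portA)}
  through step 1 (drive(t1,depot,portB)): drop {truck_at(t1,portB)}, keep {in(p2,t1), in(p5,t3), pkg_at(p3,portB), truck_at(t3,portA)}, require {truck_at(t1,depot)}
    → {in(p2,t1), in(p5,t3), pkg_at(p3,portB), truck_at(t1,depot), truck_at(t3,portA)}

== RESULT ==
["in(p2,t1)", "in(p5,t3)", "pkg_at(p3,portB)", "truck_at(t1,depot)", "truck_at(t3,portA)"]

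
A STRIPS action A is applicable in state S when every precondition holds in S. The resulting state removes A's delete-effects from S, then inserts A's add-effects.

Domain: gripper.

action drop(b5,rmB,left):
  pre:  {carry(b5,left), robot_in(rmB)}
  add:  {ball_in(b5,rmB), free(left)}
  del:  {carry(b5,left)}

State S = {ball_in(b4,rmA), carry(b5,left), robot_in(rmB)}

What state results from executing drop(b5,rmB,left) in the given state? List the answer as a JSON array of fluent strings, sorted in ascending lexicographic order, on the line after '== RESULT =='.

Compute (S \ del) ∪ add:
  pre ⊆ S: {carry(b5,left), robot_in(rmB)} ⊆ S  — applicable
  S \ del = {ball_in(b4,rmA), robot_in(rmB)}
  ∪ add   = {ball_in(b4,rmA), ball_in(b5,rmB), free(left), robot_in(rmB)}

== RESULT ==
["ball_in(b4,rmA)", "ball_in(b5,rmB)", "free(left)", "robot_in(rmB)"]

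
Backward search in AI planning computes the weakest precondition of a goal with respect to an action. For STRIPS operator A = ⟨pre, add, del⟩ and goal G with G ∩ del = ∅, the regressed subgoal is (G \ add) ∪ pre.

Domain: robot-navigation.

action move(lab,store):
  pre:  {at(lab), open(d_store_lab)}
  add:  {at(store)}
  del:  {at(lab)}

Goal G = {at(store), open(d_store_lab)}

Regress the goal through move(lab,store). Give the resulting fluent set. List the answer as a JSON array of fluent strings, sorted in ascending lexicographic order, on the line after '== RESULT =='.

Compute (G \ add) ∪ pre:
  G ∩ del = {}  (empty — regression defined)
  G \ add = {at(store), open(d_store_lab)} \ {at(store)} = {open(d_store_lab)}
  ∪ pre   = {open(d_store_lab)} ∪ {at(lab), open(d_store_lab)}
          = {at(lab), open(d_store_lab)}

== RESULT ==
["at(lab)", "open(d_store_lab)"]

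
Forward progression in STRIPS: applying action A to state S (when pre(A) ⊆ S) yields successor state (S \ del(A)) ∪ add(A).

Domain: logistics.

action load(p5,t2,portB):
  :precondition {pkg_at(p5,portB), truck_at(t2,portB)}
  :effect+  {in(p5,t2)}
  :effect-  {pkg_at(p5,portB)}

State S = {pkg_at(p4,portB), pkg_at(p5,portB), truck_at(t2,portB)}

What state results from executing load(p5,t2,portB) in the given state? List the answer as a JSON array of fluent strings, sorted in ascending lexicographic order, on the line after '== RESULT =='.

Compute (S \ del) ∪ add:
  pre ⊆ S: {pkg_at(p5,portB), truck_at(t2,portB)} ⊆ S  — applicable
  S \ del = {pkg_at(p4,portB), truck_at(t2,portB)}
  ∪ add   = {in(p5,t2), pkg_at(p4,portB), truck_at(t2,portB)}

== RESULT ==
["in(p5,t2)", "pkg_at(p4,portB)", "truck_at(t2,portB)"]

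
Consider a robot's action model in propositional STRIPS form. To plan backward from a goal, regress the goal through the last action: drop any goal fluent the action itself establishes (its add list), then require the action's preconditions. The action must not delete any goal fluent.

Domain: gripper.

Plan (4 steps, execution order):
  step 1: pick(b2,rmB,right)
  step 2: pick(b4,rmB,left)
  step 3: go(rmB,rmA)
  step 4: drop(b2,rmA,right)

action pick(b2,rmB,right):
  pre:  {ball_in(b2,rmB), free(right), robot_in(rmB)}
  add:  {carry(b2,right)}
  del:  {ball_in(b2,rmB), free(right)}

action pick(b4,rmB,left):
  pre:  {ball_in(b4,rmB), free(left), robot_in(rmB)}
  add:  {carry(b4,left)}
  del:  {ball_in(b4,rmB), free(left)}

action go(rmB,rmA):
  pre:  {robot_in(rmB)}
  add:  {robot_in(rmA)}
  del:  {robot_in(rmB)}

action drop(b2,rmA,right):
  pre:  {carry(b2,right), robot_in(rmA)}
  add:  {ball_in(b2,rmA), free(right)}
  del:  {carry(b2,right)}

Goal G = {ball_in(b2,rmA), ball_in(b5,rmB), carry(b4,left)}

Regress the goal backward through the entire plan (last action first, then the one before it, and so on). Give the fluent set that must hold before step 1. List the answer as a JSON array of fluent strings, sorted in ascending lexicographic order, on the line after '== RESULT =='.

Regress step by step:
  through step 4 (drop(b2,rmA,right)): drop {ball_in(b2,rmA)}, keep {ball_in(b5,rmB), carry(b4,left)}, require {carry(b2,right), robot_in(rmA)}
    → {ball_in(b5,rmB), carry(b2,right), carry(b4,left), robot_in(rmA)}
  through step 3 (go(rmB,rmA)): drop {robot_in(rmA)}, keep {ball_in(b5,rmB), carry(b2,right), carry(b4,left)}, require {robot_in(rmB)}
    → {ball_in(b5,rmB), carry(b2,right), carry(b4,left), robot_in(rmB)}
  through step 2 (pick(b4,rmB,left)): drop {carry(b4,left)}, keep {ball_in(b5,rmB), carry(b2,right), robot_in(rmB)}, require {ball_in(b4,rmB), free(left), robot_in(rmB)}
    → {ball_in(b4,rmB), ball_in(b5,rmB), carry(b2,right), free(left), robot_in(rmB)}
  through step 1 (pick(b2,rmB,right)): drop {carry(b2,right)}, keep {ball_in(b4,rmB), ball_in(b5,rmB), free(left), robot_in(rmB)}, require {ball_in(b2,rmB), free(right), robot_in(rmB)}
    → {ball_in(b2,rmB), ball_in(b4,rmB), ball_in(b5,rmB), free(left), free(right), robot_in(rmB)}

== RESULT ==
["ball_in(b2,rmB)", "ball_in(b4,rmB)", "ball_in(b5,rmB)", "free(left)", "free(right)", "robot_in(rmB)"]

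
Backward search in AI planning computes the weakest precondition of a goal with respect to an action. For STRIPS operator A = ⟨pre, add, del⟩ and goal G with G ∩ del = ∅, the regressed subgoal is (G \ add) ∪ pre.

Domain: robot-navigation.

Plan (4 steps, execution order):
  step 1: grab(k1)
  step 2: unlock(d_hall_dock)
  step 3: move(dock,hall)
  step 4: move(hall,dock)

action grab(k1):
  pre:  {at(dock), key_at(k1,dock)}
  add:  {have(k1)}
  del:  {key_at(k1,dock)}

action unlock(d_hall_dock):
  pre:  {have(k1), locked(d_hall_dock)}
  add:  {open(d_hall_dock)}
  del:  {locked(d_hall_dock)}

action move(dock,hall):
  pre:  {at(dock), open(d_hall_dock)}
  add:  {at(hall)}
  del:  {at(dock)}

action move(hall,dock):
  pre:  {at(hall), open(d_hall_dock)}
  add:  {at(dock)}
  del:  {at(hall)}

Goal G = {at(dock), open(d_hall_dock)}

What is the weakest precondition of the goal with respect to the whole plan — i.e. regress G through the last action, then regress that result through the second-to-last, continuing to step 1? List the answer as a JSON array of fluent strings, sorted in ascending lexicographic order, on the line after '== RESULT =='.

Regress step by step:
  through step 4 (move(hall,dock)): drop {at(dock)}, keep {open(d_hall_dock)}, require {at(hall), open(d_hall_dock)}
    → {at(hall), open(d_hall_dock)}
  through step 3 (move(dock,hall)): drop {at(hall)}, keep {open(d_hall_dock)}, require {at(dock), open(d_hall_dock)}
    → {at(dock), open(d_hall_dock)}
  through step 2 (unlock(d_hall_dock)): drop {open(d_hall_dock)}, keep {at(dock)}, require {have(k1), locked(d_hall_dock)}
    → {at(dock), have(k1), locked(d_hall_dock)}
  through step 1 (grab(k1)): drop {have(k1)}, keep {at(dock), locked(d_hall_dock)}, require {at(dock), key_at(k1,dock)}
    → {at(dock), key_at(k1,dock), locked(d_hall_dock)}

== RESULT ==
["at(dock)", "key_at(k1,dock)", "locked(d_hall_dock)"]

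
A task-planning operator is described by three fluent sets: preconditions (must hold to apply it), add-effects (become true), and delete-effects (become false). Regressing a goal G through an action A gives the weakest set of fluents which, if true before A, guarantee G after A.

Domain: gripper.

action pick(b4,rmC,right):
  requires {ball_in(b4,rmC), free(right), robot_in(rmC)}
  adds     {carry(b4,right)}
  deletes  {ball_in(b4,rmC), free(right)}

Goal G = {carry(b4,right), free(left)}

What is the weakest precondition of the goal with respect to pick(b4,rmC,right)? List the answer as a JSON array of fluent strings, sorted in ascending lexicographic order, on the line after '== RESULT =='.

Compute (G \ add) ∪ pre:
  G ∩ del = {}  (empty — regression defined)
  G \ add = {carry(b4,right), free(left)} \ {carry(b4,right)} = {free(left)}
  ∪ pre   = {free(left)} ∪ {ball_in(b4,rmC), free(right), robot_in(rmC)}
          = {ball_in(b4,rmC), free(left), free(right), robot_in(rmC)}

== RESULT ==
["ball_in(b4,rmC)", "free(left)", "free(right)", "robot_in(rmC)"]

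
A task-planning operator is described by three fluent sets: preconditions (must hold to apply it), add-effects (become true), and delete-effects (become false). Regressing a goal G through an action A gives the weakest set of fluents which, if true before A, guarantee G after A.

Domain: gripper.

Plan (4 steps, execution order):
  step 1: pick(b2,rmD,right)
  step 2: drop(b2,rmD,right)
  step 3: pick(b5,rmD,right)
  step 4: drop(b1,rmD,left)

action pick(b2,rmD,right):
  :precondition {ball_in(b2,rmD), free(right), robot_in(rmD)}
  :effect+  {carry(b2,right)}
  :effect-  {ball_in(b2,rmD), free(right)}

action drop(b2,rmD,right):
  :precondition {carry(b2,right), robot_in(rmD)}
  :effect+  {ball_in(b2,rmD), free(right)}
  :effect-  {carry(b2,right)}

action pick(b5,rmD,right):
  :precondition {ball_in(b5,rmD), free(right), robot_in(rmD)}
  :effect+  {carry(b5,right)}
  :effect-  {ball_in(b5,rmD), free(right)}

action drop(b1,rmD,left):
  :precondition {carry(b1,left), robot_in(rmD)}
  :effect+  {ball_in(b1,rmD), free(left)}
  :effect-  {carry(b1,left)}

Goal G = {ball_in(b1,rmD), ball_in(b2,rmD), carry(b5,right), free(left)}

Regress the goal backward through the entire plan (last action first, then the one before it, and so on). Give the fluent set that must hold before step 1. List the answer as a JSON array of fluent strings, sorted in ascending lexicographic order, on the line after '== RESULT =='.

Work backward from the goal:
  through step 4 (drop(b1,rmD,left)): drop {ball_in(b1,rmD), free(left)}, keep {ball_in(b2,rmD), carry(b5,right)}, require {carry(b1,left), robot_in(rmD)}
    → {ball_in(b2,rmD), carry(b1,left), carry(b5,right), robot_in(rmD)}
  through step 3 (pick(b5,rmD,right)): drop {carry(b5,right)}, keep {ball_in(b2,rmD), carry(b1,left), robot_in(rmD)}, require {ball_in(b5,rmD), free(right), robot_in(rmD)}
    → {ball_in(b2,rmD), ball_in(b5,rmD), carry(b1,left), free(right), robot_in(rmD)}
  through step 2 (drop(b2,rmD,right)): drop {ball_in(b2,rmD), free(right)}, keep {ball_in(b5,rmD), carry(b1,left), robot_in(rmD)}, require {carry(b2,right), robot_in(rmD)}
    → {ball_in(b5,rmD), carry(b1,left), carry(b2,right), robot_in(rmD)}
  through step 1 (pick(b2,rmD,right)): drop {carry(b2,right)}, keep {ball_in(b5,rmD), carry(b1,left), robot_in(rmD)}, require {ball_in(b2,rmD), free(right), robot_in(rmD)}
    → {ball_in(b2,rmD), ball_in(b5,rmD), carry(b1,left), free(right), robot_in(rmD)}

== RESULT ==
["ball_in(b2,rmD)", "ball_in(b5,rmD)", "carry(b1,left)", "free(right)", "robot_in(rmD)"]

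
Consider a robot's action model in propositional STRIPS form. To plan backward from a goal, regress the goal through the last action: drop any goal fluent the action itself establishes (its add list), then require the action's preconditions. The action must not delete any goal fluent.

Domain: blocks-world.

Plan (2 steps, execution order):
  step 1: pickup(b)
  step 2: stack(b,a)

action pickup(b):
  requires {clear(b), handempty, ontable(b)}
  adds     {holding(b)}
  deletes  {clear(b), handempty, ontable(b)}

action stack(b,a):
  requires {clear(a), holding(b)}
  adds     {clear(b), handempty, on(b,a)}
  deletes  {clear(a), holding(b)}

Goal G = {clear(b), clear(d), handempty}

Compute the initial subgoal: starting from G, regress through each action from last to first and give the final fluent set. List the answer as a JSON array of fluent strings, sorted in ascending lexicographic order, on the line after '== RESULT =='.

Regress step by step:
  through step 2 (stack(b,a)): drop {clear(b), handempty}, keep {clear(d)}, require {clear(a), holding(b)}
    → {clear(a), clear(d), holding(b)}
  through step 1 (pickup(b)): drop {holding(b)}, keep {clear(a), clear(d)}, require {clear(b), handempty, ontable(b)}
    → {clear(a), clear(b), clear(d), handempty, ontable(b)}

== RESULT ==
["clear(a)", "clear(b)", "clear(d)", "handempty", "ontable(b)"]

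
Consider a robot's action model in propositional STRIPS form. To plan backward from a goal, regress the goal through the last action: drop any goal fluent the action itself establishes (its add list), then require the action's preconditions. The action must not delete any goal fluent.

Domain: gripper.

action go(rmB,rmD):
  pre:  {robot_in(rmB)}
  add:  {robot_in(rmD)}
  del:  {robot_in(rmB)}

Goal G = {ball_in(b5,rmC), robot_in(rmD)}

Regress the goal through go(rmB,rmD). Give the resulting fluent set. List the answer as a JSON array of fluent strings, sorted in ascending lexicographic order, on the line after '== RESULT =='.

Regress:
  G ∩ del = {}  (empty — regression defined)
  G \ add = {ball_in(b5,rmC), robot_in(rmD)} \ {robot_in(rmD)} = {ball_in(b5,rmC)}
  ∪ pre   = {ball_in(b5,rmC)} ∪ {robot_in(rmB)}
          = {ball_in(b5,rmC), robot_in(rmB)}

== RESULT ==
["ball_in(b5,rmC)", "robot_in(rmB)"]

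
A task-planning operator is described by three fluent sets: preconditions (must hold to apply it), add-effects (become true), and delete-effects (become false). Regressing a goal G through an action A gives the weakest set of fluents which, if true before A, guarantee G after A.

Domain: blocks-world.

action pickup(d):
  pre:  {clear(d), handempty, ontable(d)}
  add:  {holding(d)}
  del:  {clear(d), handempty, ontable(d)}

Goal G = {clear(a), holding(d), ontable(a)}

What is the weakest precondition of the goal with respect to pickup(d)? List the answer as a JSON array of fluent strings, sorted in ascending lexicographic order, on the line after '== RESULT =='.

Compute (G \ add) ∪ pre:
  G ∩ del = {}  (empty — regression defined)
  G \ add = {clear(a), holding(d), ontable(a)} \ {holding(d)} = {clear(a), ontable(a)}
  ∪ pre   = {clear(a), ontable(a)} ∪ {clear(d), handempty, ontable(d)}
          = {clear(a), clear(d), handempty, ontable(a), ontable(d)}

== RESULT ==
["clear(a)", "clear(d)", "handempty", "ontable(a)", "ontable(d)"]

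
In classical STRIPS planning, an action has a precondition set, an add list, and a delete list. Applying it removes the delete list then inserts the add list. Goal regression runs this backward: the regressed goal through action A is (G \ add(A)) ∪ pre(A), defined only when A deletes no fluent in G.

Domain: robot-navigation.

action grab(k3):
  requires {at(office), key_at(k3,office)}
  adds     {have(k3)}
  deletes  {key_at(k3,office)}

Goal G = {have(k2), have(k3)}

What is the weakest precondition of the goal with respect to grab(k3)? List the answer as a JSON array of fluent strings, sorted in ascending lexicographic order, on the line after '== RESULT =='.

Compute (G \ add) ∪ pre:
  G ∩ del = {}  (empty — regression defined)
  G \ add = {have(k2), have(k3)} \ {have(k3)} = {have(k2)}
  ∪ pre   = {have(k2)} ∪ {at(office), key_at(k3,office)}
          = {at(office), have(k2), key_at(k3,office)}

== RESULT ==
["at(office)", "have(k2)", "key_at(k3,office)"]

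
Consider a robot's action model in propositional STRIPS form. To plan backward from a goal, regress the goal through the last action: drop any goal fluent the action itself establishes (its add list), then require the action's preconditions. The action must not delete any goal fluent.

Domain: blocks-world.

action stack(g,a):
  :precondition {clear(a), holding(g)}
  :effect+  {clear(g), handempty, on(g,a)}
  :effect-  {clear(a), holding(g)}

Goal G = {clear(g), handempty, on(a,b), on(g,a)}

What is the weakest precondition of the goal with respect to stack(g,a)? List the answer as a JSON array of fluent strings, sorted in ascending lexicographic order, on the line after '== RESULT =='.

Regress:
  G ∩ del = {}  (empty — regression defined)
  G \ add = {clear(g), handempty, on(a,b), on(g,a)} \ {clear(g), handempty, on(g,a)} = {on(a,b)}
  ∪ pre   = {on(a,b)} ∪ {clear(a), holding(g)}
          = {clear(a), holding(g), on(a,b)}

== RESULT ==
["clear(a)", "holding(g)", "on(a,b)"]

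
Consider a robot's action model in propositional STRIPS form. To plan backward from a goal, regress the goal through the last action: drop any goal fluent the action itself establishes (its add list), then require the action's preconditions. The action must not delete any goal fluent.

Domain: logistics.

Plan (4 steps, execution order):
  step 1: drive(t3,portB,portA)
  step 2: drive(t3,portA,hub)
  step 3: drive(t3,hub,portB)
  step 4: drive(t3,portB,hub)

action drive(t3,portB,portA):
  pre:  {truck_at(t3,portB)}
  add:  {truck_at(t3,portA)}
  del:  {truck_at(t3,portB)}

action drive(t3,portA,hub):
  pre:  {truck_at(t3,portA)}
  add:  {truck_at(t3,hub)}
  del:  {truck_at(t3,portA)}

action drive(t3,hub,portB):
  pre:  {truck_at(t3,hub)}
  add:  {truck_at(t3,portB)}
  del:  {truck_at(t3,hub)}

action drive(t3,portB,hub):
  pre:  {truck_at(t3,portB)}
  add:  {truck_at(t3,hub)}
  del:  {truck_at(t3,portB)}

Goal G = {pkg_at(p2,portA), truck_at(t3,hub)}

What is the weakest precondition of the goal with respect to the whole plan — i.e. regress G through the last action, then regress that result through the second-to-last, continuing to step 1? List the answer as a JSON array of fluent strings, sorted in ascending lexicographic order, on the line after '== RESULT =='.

Work backward from the goal:
  through step 4 (drive(t3,portB,hub)): drop {truck_at(t3,hub)}, keep {pkg_at(p2,portA)}, require {truck_at(t3,portB)}
    → {pkg_at(p2,portA), truck_at(t3,portB)}
  through step 3 (drive(t3,hub,portB)): drop {truck_at(t3,portB)}, keep {pkg_at(p2,portA)}, require {truck_at(t3,hub)}
    → {pkg_at(p2,portA), truck_at(t3,hub)}
  through step 2 (drive(t3,portA,hub)): drop {truck_at(t3,hub)}, keep {pkg_at(p2,portA)}, require {truck_at(t3,portA)}
    → {pkg_at(p2,portA), truck_at(t3,portA)}
  through step 1 (drive(t3,portB,portA)): drop {truck_at(t3,portA)}, keep {pkg_at(p2,portA)}, require {truck_at(t3,portB)}
    → {pkg_at(p2,portA), truck_at(t3,portB)}

== RESULT ==
["pkg_at(p2,portA)", "truck_at(t3,portB)"]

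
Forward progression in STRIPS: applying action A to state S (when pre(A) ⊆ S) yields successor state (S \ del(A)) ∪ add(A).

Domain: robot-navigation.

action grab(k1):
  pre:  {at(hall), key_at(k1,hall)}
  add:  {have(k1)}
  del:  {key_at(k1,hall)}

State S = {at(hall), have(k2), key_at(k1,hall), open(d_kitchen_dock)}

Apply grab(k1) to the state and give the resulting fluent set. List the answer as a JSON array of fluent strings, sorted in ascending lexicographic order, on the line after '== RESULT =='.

Progress:
  pre ⊆ S: {at(hall), key_at(k1,hall)} ⊆ S  — applicable
  S \ del = {at(hall), have(k2), open(d_kitchen_dock)}
  ∪ add   = {at(hall), have(k1), have(k2), open(d_kitchen_dock)}

== RESULT ==
["at(hall)", "have(k1)", "have(k2)", "open(d_kitchen_dock)"]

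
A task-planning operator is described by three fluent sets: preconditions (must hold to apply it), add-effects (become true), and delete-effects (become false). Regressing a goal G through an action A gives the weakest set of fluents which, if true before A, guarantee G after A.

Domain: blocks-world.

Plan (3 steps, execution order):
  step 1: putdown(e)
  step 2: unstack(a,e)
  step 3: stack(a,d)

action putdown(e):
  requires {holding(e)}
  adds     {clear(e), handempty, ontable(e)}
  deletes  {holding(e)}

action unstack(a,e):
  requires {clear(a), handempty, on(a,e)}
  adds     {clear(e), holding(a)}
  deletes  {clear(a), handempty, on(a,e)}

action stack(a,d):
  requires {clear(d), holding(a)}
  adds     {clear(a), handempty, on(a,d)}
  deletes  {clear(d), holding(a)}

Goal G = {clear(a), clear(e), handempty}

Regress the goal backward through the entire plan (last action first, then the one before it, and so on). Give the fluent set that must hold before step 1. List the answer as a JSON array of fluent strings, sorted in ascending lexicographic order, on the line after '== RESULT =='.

Regress step by step:
  through step 3 (stack(a,d)): drop {clear(a), handempty}, keep {clear(e)}, require {clear(d), holding(a)}
    → {clear(d), clear(e), holding(a)}
  through step 2 (unstack(a,e)): drop {clear(e), holding(a)}, keep {clear(d)}, require {clear(a), handempty, on(a,e)}
    → {clear(a), clear(d), handempty, on(a,e)}
  through step 1 (putdown(e)): drop {handempty}, keep {clear(a), clear(d), on(a,e)}, require {holding(e)}
    → {clear(a), clear(d), holding(e), on(a,e)}

== RESULT ==
["clear(a)", "clear(d)", "holding(e)", "on(a,e)"]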